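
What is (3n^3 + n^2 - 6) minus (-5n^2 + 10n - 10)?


Distribute the minus sign:
  (3n^3 + n^2 - 6)
- (-5n^2 + 10n - 10)
Negate second polynomial: 5n^2 - 10n + 10
Add: 3n^3 + 6n^2 - 10n + 4


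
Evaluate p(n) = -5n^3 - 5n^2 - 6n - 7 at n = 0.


Using direct substitution:
  -5 * (0)^3 = 0
  -5 * (0)^2 = 0
  -6 * (0)^1 = 0
  constant: -7
Sum = 0 + 0 + 0 - 7 = -7


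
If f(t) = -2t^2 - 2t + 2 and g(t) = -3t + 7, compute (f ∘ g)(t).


Substitute g(t) into f:
f(g(t)) = -2*(-3t + 7)^2 + (-2)*(-3t + 7) + 2
(-3t + 7)^2 = 9t^2 - 42t + 49
Expand and combine: -18t^2 + 90t - 110


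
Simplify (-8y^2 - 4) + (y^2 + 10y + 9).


Align terms by degree and add:
  -8y^2 - 4
+ y^2 + 10y + 9
= -7y^2 + 10y + 5


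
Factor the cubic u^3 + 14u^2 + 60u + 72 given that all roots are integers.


Try integer roots (divisors of 72). u=-6: p(-6)=0.
Divide out (u + 6): quotient is u^2 + 8u + 12.
Factor the quadratic: (u + 6)(u + 2)
Result: (u + 6)(u + 6)(u + 2)


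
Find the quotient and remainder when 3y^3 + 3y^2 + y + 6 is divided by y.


(3y^3 + 3y^2 + y + 6) / (y)
Step 1: 3y^2 * (y) = 3y^3; subtract.
Step 2: 3y * (y) = 3y^2; subtract.
Step 3: 1 * (y) = y; subtract.
Quotient: 3y^2 + 3y + 1, Remainder: 6


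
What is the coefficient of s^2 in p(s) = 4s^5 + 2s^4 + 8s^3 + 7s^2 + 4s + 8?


Read off the coefficient of s^2: 7


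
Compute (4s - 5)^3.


Expand (4s - 5)^3 by repeated multiplication:
  (4s - 5)^2 = 16s^2 - 40s + 25
= 64s^3 - 240s^2 + 300s - 125


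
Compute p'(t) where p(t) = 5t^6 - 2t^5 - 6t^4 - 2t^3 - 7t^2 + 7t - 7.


Apply the power rule term by term:
  d/dt(5t^6) = 30t^5
  d/dt(-2t^5) = -10t^4
  d/dt(-6t^4) = -24t^3
  d/dt(-2t^3) = -6t^2
  d/dt(-7t^2) = -14t
  d/dt(7t) = 7
  d/dt(-7) = 0
p'(t) = 30t^5 - 10t^4 - 24t^3 - 6t^2 - 14t + 7


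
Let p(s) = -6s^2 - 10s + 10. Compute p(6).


Using direct substitution:
  -6 * (6)^2 = -216
  -10 * (6)^1 = -60
  constant: 10
Sum = -216 - 60 + 10 = -266


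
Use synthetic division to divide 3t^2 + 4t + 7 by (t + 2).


Synthetic division with c = -2. Coefficients: 3, 4, 7
Bring down 3.
  3 * -2 = -6; -6 + 4 = -2
  -2 * -2 = 4; 4 + 7 = 11
Quotient: 3t - 2, Remainder: 11


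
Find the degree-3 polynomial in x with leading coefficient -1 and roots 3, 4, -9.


p(x) = -(x - 3)(x - 4)(x + 9)
Expand: -x^3 - 2x^2 + 51x - 108


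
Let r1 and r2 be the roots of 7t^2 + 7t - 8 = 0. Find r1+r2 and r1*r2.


For at^2+bt+c=0: sum = -b/a, product = c/a.
a=7, b=7, c=-8
Sum = -(7)/7 = -1
Product = (-8)/7 = -8/7


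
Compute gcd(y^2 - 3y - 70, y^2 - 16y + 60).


Factor each:
  y^2 - 3y - 70 = (y - 10)(y + 7)
  y^2 - 16y + 60 = (y - 10)(y - 6)
Common monic factor: y - 10


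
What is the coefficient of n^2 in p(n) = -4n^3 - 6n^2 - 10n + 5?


Read off the coefficient of n^2: -6


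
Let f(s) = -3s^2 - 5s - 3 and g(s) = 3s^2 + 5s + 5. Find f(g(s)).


Substitute g(s) into f:
f(g(s)) = -3*(3s^2 + 5s + 5)^2 + (-5)*(3s^2 + 5s + 5) + (-3)
(3s^2 + 5s + 5)^2 = 9s^4 + 30s^3 + 55s^2 + 50s + 25
Expand and combine: -27s^4 - 90s^3 - 180s^2 - 175s - 103


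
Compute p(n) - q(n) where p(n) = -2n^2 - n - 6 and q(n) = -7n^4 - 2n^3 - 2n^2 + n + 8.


Distribute the minus sign:
  (-2n^2 - n - 6)
- (-7n^4 - 2n^3 - 2n^2 + n + 8)
Negate second polynomial: 7n^4 + 2n^3 + 2n^2 - n - 8
Add: 7n^4 + 2n^3 - 2n - 14


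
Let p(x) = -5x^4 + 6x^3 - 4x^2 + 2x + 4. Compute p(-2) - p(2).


p(-2) = -144
p(2) = -40
p(-2) - p(2) = -144 + 40 = -104


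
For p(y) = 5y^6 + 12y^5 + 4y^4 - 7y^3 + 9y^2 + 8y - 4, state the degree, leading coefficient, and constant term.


Highest power of y is 6, with coefficient 5. Constant term is -4.
Degree = 6, leading coefficient = 5, constant term = -4


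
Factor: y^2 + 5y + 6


Roots satisfy r1 + r2 = -b/a = -5 and r1*r2 = c/a = 6.
So r1 = -2, r2 = -3.
y^2 + 5y + 6 = (y - r1)(y - r2) = (y + 2)(y + 3)


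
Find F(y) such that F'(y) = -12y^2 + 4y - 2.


Reverse power rule on each term:
  ∫ -12y^2 dy = -4y^3
  ∫ 4y dy = 2y^2
  ∫ -2 dy = -2y
F(y) = -4y^3 + 2y^2 - 2y + C


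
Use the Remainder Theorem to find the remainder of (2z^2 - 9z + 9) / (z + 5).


By the Remainder Theorem, the remainder equals p(-5):
  2*(-5)^2 = 50
  -9*(-5)^1 = 45
  constant: 9
Sum: 50 + 45 + 9 = 104


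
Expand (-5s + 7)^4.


Expand (-5s + 7)^4 by repeated multiplication:
  (-5s + 7)^2 = 25s^2 - 70s + 49
  (-5s + 7)^3 = -125s^3 + 525s^2 - 735s + 343
= 625s^4 - 3500s^3 + 7350s^2 - 6860s + 2401


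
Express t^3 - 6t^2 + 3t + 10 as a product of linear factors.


Try integer roots (divisors of 10). t=5: p(5)=0.
Divide out (t - 5): quotient is t^2 - t - 2.
Factor the quadratic: (t - 2)(t + 1)
Result: (t - 5)(t - 2)(t + 1)


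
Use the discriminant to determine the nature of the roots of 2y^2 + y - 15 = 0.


D = b^2 - 4ac = (1)^2 - 4(2)(-15) = 1 + 120 = 121
Since D > 0: two distinct rational roots


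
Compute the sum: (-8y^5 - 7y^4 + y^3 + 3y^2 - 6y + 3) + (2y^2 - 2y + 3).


Align terms by degree and add:
  -8y^5 - 7y^4 + y^3 + 3y^2 - 6y + 3
+ 2y^2 - 2y + 3
= -8y^5 - 7y^4 + y^3 + 5y^2 - 8y + 6


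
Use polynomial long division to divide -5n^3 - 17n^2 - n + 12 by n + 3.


(-5n^3 - 17n^2 - n + 12) / (n + 3)
Step 1: -5n^2 * (n + 3) = -5n^3 - 15n^2; subtract.
Step 2: -2n * (n + 3) = -2n^2 - 6n; subtract.
Step 3: 5 * (n + 3) = 5n + 15; subtract.
Quotient: -5n^2 - 2n + 5, Remainder: -3


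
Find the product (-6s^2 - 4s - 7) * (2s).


Distribute each term of the first polynomial:
  (-6s^2)(2s) = -12s^3
  (-4s)(2s) = -8s^2
  (-7)(2s) = -14s
Sum: -12s^3 - 8s^2 - 14s


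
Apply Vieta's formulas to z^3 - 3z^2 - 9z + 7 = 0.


Monic cubic z^3+bz^2+cz+d=0: sum=-b, pairwise sum=c, product=-d.
b=-3, c=-9, d=7
r1+r2+r3 = 3
r1r2+r1r3+r2r3 = -9
r1r2r3 = -7


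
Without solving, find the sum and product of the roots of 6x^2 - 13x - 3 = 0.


For ax^2+bx+c=0: sum = -b/a, product = c/a.
a=6, b=-13, c=-3
Sum = -(-13)/6 = 13/6
Product = (-3)/6 = -1/2


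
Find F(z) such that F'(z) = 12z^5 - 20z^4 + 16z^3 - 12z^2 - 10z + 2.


Reverse power rule on each term:
  ∫ 12z^5 dz = 2z^6
  ∫ -20z^4 dz = -4z^5
  ∫ 16z^3 dz = 4z^4
  ∫ -12z^2 dz = -4z^3
  ∫ -10z dz = -5z^2
  ∫ 2 dz = 2z
F(z) = 2z^6 - 4z^5 + 4z^4 - 4z^3 - 5z^2 + 2z + C


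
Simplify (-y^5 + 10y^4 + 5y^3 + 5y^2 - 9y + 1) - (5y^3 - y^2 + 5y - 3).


Distribute the minus sign:
  (-y^5 + 10y^4 + 5y^3 + 5y^2 - 9y + 1)
- (5y^3 - y^2 + 5y - 3)
Negate second polynomial: -5y^3 + y^2 - 5y + 3
Add: -y^5 + 10y^4 + 6y^2 - 14y + 4


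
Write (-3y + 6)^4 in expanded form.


Expand (-3y + 6)^4 by repeated multiplication:
  (-3y + 6)^2 = 9y^2 - 36y + 36
  (-3y + 6)^3 = -27y^3 + 162y^2 - 324y + 216
= 81y^4 - 648y^3 + 1944y^2 - 2592y + 1296


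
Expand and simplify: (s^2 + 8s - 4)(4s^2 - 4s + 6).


Distribute each term of the first polynomial:
  (s^2)(4s^2 - 4s + 6) = 4s^4 - 4s^3 + 6s^2
  (8s)(4s^2 - 4s + 6) = 32s^3 - 32s^2 + 48s
  (-4)(4s^2 - 4s + 6) = -16s^2 + 16s - 24
Sum: 4s^4 + 28s^3 - 42s^2 + 64s - 24


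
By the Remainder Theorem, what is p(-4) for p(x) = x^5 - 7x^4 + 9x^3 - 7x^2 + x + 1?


By the Remainder Theorem, the remainder equals p(-4):
  1*(-4)^5 = -1024
  -7*(-4)^4 = -1792
  9*(-4)^3 = -576
  -7*(-4)^2 = -112
  1*(-4)^1 = -4
  constant: 1
Sum: -1024 - 1792 - 576 - 112 - 4 + 1 = -3507


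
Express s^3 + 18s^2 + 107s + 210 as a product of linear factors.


Try integer roots (divisors of 210). s=-7: p(-7)=0.
Divide out (s + 7): quotient is s^2 + 11s + 30.
Factor the quadratic: (s + 6)(s + 5)
Result: (s + 7)(s + 6)(s + 5)


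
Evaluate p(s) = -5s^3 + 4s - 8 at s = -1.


Using direct substitution:
  -5 * (-1)^3 = 5
  0 * (-1)^2 = 0
  4 * (-1)^1 = -4
  constant: -8
Sum = 5 + 0 - 4 - 8 = -7


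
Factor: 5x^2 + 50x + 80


Roots satisfy r1 + r2 = -b/a = -10 and r1*r2 = c/a = 16.
So r1 = -2, r2 = -8.
5x^2 + 50x + 80 = 5(x - r1)(x - r2) = 5(x + 2)(x + 8)


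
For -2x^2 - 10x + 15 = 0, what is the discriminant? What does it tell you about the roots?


D = b^2 - 4ac = (-10)^2 - 4(-2)(15) = 100 + 120 = 220
Since D > 0: two distinct irrational roots


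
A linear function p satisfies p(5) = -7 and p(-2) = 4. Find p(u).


p(u) = mu + b. Using p(5)=-7, p(-2)=4:
m = (-7 - 4)/(5 + 2) = -11/7 = -11/7
b = -7 - m*(5) = -7 + 55/7 = 6/7
p(u) = -(11/7)u + (6/7)


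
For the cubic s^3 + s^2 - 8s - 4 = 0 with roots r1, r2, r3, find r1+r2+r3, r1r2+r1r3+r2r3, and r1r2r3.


Monic cubic s^3+bs^2+cs+d=0: sum=-b, pairwise sum=c, product=-d.
b=1, c=-8, d=-4
r1+r2+r3 = -1
r1r2+r1r3+r2r3 = -8
r1r2r3 = 4


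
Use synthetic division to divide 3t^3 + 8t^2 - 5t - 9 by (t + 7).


Synthetic division with c = -7. Coefficients: 3, 8, -5, -9
Bring down 3.
  3 * -7 = -21; -21 + 8 = -13
  -13 * -7 = 91; 91 - 5 = 86
  86 * -7 = -602; -602 - 9 = -611
Quotient: 3t^2 - 13t + 86, Remainder: -611


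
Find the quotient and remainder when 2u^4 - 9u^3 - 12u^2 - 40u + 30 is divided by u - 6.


(2u^4 - 9u^3 - 12u^2 - 40u + 30) / (u - 6)
Step 1: 2u^3 * (u - 6) = 2u^4 - 12u^3; subtract.
Step 2: 3u^2 * (u - 6) = 3u^3 - 18u^2; subtract.
Step 3: 6u * (u - 6) = 6u^2 - 36u; subtract.
Step 4: -4 * (u - 6) = -4u + 24; subtract.
Quotient: 2u^3 + 3u^2 + 6u - 4, Remainder: 6


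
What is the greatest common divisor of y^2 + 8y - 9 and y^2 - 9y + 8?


Factor each:
  y^2 + 8y - 9 = (y - 1)(y + 9)
  y^2 - 9y + 8 = (y - 1)(y - 8)
Common monic factor: y - 1


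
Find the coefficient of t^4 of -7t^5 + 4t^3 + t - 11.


Read off the coefficient of t^4: 0


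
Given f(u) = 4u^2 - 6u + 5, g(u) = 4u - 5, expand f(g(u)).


Substitute g(u) into f:
f(g(u)) = 4*(4u - 5)^2 + (-6)*(4u - 5) + 5
(4u - 5)^2 = 16u^2 - 40u + 25
Expand and combine: 64u^2 - 184u + 135


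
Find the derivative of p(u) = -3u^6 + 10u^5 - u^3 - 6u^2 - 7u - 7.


Apply the power rule term by term:
  d/du(-3u^6) = -18u^5
  d/du(10u^5) = 50u^4
  d/du(-u^3) = -3u^2
  d/du(-6u^2) = -12u
  d/du(-7u) = -7
  d/du(-7) = 0
p'(u) = -18u^5 + 50u^4 - 3u^2 - 12u - 7


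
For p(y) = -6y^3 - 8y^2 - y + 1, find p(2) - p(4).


p(2) = -81
p(4) = -515
p(2) - p(4) = -81 + 515 = 434


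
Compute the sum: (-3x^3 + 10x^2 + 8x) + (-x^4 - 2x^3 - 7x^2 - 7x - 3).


Align terms by degree and add:
  -3x^3 + 10x^2 + 8x
  -x^4 - 2x^3 - 7x^2 - 7x - 3
= -x^4 - 5x^3 + 3x^2 + x - 3


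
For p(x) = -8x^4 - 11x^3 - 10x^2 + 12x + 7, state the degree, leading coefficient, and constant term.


Highest power of x is 4, with coefficient -8. Constant term is 7.
Degree = 4, leading coefficient = -8, constant term = 7


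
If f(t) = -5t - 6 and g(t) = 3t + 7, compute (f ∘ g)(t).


Substitute g(t) into f:
f(g(t)) = -5*(3t + 7) + (-6)
Expand and combine: -15t - 41


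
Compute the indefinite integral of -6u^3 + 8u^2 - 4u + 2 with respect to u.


Reverse power rule on each term:
  ∫ -6u^3 du = -(3/2)u^4
  ∫ 8u^2 du = (8/3)u^3
  ∫ -4u du = -2u^2
  ∫ 2 du = 2u
F(u) = -(3/2)u^4 + (8/3)u^3 - 2u^2 + 2u + C


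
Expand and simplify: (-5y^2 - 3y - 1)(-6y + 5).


Distribute each term of the first polynomial:
  (-5y^2)(-6y + 5) = 30y^3 - 25y^2
  (-3y)(-6y + 5) = 18y^2 - 15y
  (-1)(-6y + 5) = 6y - 5
Sum: 30y^3 - 7y^2 - 9y - 5


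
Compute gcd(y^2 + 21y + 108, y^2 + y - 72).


Factor each:
  y^2 + 21y + 108 = (y + 9)(y + 12)
  y^2 + y - 72 = (y + 9)(y - 8)
Common monic factor: y + 9


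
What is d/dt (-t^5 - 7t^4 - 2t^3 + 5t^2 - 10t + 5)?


Apply the power rule term by term:
  d/dt(-t^5) = -5t^4
  d/dt(-7t^4) = -28t^3
  d/dt(-2t^3) = -6t^2
  d/dt(5t^2) = 10t
  d/dt(-10t) = -10
  d/dt(5) = 0
p'(t) = -5t^4 - 28t^3 - 6t^2 + 10t - 10


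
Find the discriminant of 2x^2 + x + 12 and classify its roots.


D = b^2 - 4ac = (1)^2 - 4(2)(12) = 1 - 96 = -95
Since D < 0: two complex conjugate roots (no real roots)


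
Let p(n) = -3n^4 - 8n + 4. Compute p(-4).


Using direct substitution:
  -3 * (-4)^4 = -768
  0 * (-4)^3 = 0
  0 * (-4)^2 = 0
  -8 * (-4)^1 = 32
  constant: 4
Sum = -768 + 0 + 0 + 32 + 4 = -732


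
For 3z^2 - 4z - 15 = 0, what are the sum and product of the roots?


For az^2+bz+c=0: sum = -b/a, product = c/a.
a=3, b=-4, c=-15
Sum = -(-4)/3 = 4/3
Product = (-15)/3 = -5


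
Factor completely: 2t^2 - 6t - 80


Roots satisfy r1 + r2 = -b/a = 3 and r1*r2 = c/a = -40.
So r1 = 8, r2 = -5.
2t^2 - 6t - 80 = 2(t - r1)(t - r2) = 2(t - 8)(t + 5)


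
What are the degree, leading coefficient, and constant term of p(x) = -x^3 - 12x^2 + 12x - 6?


Highest power of x is 3, with coefficient -1. Constant term is -6.
Degree = 3, leading coefficient = -1, constant term = -6


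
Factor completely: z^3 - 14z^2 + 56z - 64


Try integer roots (divisors of -64). z=4: p(4)=0.
Divide out (z - 4): quotient is z^2 - 10z + 16.
Factor the quadratic: (z - 2)(z - 8)
Result: (z - 4)(z - 2)(z - 8)


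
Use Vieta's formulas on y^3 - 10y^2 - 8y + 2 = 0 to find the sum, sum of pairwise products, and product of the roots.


Monic cubic y^3+by^2+cy+d=0: sum=-b, pairwise sum=c, product=-d.
b=-10, c=-8, d=2
r1+r2+r3 = 10
r1r2+r1r3+r2r3 = -8
r1r2r3 = -2


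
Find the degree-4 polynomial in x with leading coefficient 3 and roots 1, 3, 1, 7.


p(x) = 3(x - 1)(x - 3)(x - 1)(x - 7)
Expand: 3x^4 - 36x^3 + 126x^2 - 156x + 63


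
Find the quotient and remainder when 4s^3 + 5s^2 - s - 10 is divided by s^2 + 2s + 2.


(4s^3 + 5s^2 - s - 10) / (s^2 + 2s + 2)
Step 1: 4s * (s^2 + 2s + 2) = 4s^3 + 8s^2 + 8s; subtract.
Step 2: -3 * (s^2 + 2s + 2) = -3s^2 - 6s - 6; subtract.
Quotient: 4s - 3, Remainder: -3s - 4


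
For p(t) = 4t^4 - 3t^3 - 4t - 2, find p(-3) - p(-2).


p(-3) = 415
p(-2) = 94
p(-3) - p(-2) = 415 - 94 = 321


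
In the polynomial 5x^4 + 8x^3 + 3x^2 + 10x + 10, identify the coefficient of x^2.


Read off the coefficient of x^2: 3


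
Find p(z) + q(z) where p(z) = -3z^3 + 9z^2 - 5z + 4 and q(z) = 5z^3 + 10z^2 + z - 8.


Align terms by degree and add:
  -3z^3 + 9z^2 - 5z + 4
+ 5z^3 + 10z^2 + z - 8
= 2z^3 + 19z^2 - 4z - 4


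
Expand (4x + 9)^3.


Expand (4x + 9)^3 by repeated multiplication:
  (4x + 9)^2 = 16x^2 + 72x + 81
= 64x^3 + 432x^2 + 972x + 729


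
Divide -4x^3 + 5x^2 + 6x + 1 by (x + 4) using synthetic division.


Synthetic division with c = -4. Coefficients: -4, 5, 6, 1
Bring down -4.
  -4 * -4 = 16; 16 + 5 = 21
  21 * -4 = -84; -84 + 6 = -78
  -78 * -4 = 312; 312 + 1 = 313
Quotient: -4x^2 + 21x - 78, Remainder: 313


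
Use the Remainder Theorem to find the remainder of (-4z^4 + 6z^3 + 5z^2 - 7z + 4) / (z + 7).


By the Remainder Theorem, the remainder equals p(-7):
  -4*(-7)^4 = -9604
  6*(-7)^3 = -2058
  5*(-7)^2 = 245
  -7*(-7)^1 = 49
  constant: 4
Sum: -9604 - 2058 + 245 + 49 + 4 = -11364


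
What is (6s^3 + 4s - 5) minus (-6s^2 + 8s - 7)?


Distribute the minus sign:
  (6s^3 + 4s - 5)
- (-6s^2 + 8s - 7)
Negate second polynomial: 6s^2 - 8s + 7
Add: 6s^3 + 6s^2 - 4s + 2


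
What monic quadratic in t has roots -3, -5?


p(t) = (t + 3)(t + 5)
Expand: t^2 + 8t + 15


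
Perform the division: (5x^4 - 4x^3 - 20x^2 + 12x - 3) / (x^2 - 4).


(5x^4 - 4x^3 - 20x^2 + 12x - 3) / (x^2 - 4)
Step 1: 5x^2 * (x^2 - 4) = 5x^4 - 20x^2; subtract.
Step 2: -4x * (x^2 - 4) = -4x^3 + 16x; subtract.
Step 3: 0 * (x^2 - 4) = 0; subtract.
Quotient: 5x^2 - 4x, Remainder: -4x - 3


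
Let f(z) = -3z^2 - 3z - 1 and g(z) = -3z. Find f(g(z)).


Substitute g(z) into f:
f(g(z)) = -3*(-3z)^2 + (-3)*(-3z) + (-1)
(-3z)^2 = 9z^2
Expand and combine: -27z^2 + 9z - 1


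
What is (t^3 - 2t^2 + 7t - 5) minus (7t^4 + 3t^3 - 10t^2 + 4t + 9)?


Distribute the minus sign:
  (t^3 - 2t^2 + 7t - 5)
- (7t^4 + 3t^3 - 10t^2 + 4t + 9)
Negate second polynomial: -7t^4 - 3t^3 + 10t^2 - 4t - 9
Add: -7t^4 - 2t^3 + 8t^2 + 3t - 14


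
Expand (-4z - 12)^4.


Expand (-4z - 12)^4 by repeated multiplication:
  (-4z - 12)^2 = 16z^2 + 96z + 144
  (-4z - 12)^3 = -64z^3 - 576z^2 - 1728z - 1728
= 256z^4 + 3072z^3 + 13824z^2 + 27648z + 20736


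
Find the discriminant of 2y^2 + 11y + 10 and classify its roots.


D = b^2 - 4ac = (11)^2 - 4(2)(10) = 121 - 80 = 41
Since D > 0: two distinct irrational roots


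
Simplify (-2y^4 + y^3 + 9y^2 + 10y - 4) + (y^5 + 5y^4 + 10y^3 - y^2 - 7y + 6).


Align terms by degree and add:
  -2y^4 + y^3 + 9y^2 + 10y - 4
+ y^5 + 5y^4 + 10y^3 - y^2 - 7y + 6
= y^5 + 3y^4 + 11y^3 + 8y^2 + 3y + 2


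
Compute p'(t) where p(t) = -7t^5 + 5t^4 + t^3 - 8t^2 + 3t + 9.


Apply the power rule term by term:
  d/dt(-7t^5) = -35t^4
  d/dt(5t^4) = 20t^3
  d/dt(t^3) = 3t^2
  d/dt(-8t^2) = -16t
  d/dt(3t) = 3
  d/dt(9) = 0
p'(t) = -35t^4 + 20t^3 + 3t^2 - 16t + 3


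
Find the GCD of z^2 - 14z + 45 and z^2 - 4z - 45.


Factor each:
  z^2 - 14z + 45 = (z - 9)(z - 5)
  z^2 - 4z - 45 = (z - 9)(z + 5)
Common monic factor: z - 9


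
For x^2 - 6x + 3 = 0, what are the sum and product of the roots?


For ax^2+bx+c=0: sum = -b/a, product = c/a.
a=1, b=-6, c=3
Sum = -(-6)/1 = 6
Product = (3)/1 = 3


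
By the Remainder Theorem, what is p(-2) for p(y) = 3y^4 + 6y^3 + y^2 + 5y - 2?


By the Remainder Theorem, the remainder equals p(-2):
  3*(-2)^4 = 48
  6*(-2)^3 = -48
  1*(-2)^2 = 4
  5*(-2)^1 = -10
  constant: -2
Sum: 48 - 48 + 4 - 10 - 2 = -8


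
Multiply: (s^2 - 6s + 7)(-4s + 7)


Distribute each term of the first polynomial:
  (s^2)(-4s + 7) = -4s^3 + 7s^2
  (-6s)(-4s + 7) = 24s^2 - 42s
  (7)(-4s + 7) = -28s + 49
Sum: -4s^3 + 31s^2 - 70s + 49


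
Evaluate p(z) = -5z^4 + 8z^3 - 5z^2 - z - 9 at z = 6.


Using direct substitution:
  -5 * (6)^4 = -6480
  8 * (6)^3 = 1728
  -5 * (6)^2 = -180
  -1 * (6)^1 = -6
  constant: -9
Sum = -6480 + 1728 - 180 - 6 - 9 = -4947


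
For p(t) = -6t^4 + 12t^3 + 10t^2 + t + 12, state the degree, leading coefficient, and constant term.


Highest power of t is 4, with coefficient -6. Constant term is 12.
Degree = 4, leading coefficient = -6, constant term = 12


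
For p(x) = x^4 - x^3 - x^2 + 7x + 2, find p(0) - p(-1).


p(0) = 2
p(-1) = -4
p(0) - p(-1) = 2 + 4 = 6


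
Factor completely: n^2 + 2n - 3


Roots satisfy r1 + r2 = -b/a = -2 and r1*r2 = c/a = -3.
So r1 = 1, r2 = -3.
n^2 + 2n - 3 = (n - r1)(n - r2) = (n - 1)(n + 3)


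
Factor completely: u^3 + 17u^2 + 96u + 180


Try integer roots (divisors of 180). u=-6: p(-6)=0.
Divide out (u + 6): quotient is u^2 + 11u + 30.
Factor the quadratic: (u + 6)(u + 5)
Result: (u + 6)(u + 6)(u + 5)


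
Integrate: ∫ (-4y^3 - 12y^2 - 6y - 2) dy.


Reverse power rule on each term:
  ∫ -4y^3 dy = -y^4
  ∫ -12y^2 dy = -4y^3
  ∫ -6y dy = -3y^2
  ∫ -2 dy = -2y
F(y) = -y^4 - 4y^3 - 3y^2 - 2y + C


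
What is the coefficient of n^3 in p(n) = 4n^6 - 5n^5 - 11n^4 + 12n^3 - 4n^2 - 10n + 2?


Read off the coefficient of n^3: 12


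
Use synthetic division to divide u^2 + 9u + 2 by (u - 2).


Synthetic division with c = 2. Coefficients: 1, 9, 2
Bring down 1.
  1 * 2 = 2; 2 + 9 = 11
  11 * 2 = 22; 22 + 2 = 24
Quotient: u + 11, Remainder: 24


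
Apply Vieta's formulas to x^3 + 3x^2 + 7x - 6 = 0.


Monic cubic x^3+bx^2+cx+d=0: sum=-b, pairwise sum=c, product=-d.
b=3, c=7, d=-6
r1+r2+r3 = -3
r1r2+r1r3+r2r3 = 7
r1r2r3 = 6


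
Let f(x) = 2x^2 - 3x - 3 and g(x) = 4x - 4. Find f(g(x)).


Substitute g(x) into f:
f(g(x)) = 2*(4x - 4)^2 + (-3)*(4x - 4) + (-3)
(4x - 4)^2 = 16x^2 - 32x + 16
Expand and combine: 32x^2 - 76x + 41


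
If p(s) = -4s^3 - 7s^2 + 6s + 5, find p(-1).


Using direct substitution:
  -4 * (-1)^3 = 4
  -7 * (-1)^2 = -7
  6 * (-1)^1 = -6
  constant: 5
Sum = 4 - 7 - 6 + 5 = -4


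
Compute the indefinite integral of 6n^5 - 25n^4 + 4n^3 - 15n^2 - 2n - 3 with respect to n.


Reverse power rule on each term:
  ∫ 6n^5 dn = n^6
  ∫ -25n^4 dn = -5n^5
  ∫ 4n^3 dn = n^4
  ∫ -15n^2 dn = -5n^3
  ∫ -2n dn = -n^2
  ∫ -3 dn = -3n
F(n) = n^6 - 5n^5 + n^4 - 5n^3 - n^2 - 3n + C


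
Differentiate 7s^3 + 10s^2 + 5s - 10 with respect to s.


Apply the power rule term by term:
  d/ds(7s^3) = 21s^2
  d/ds(10s^2) = 20s
  d/ds(5s) = 5
  d/ds(-10) = 0
p'(s) = 21s^2 + 20s + 5


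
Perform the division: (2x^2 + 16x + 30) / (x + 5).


(2x^2 + 16x + 30) / (x + 5)
Step 1: 2x * (x + 5) = 2x^2 + 10x; subtract.
Step 2: 6 * (x + 5) = 6x + 30; subtract.
Quotient: 2x + 6, Remainder: 0


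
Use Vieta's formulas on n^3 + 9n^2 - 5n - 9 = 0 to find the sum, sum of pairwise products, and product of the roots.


Monic cubic n^3+bn^2+cn+d=0: sum=-b, pairwise sum=c, product=-d.
b=9, c=-5, d=-9
r1+r2+r3 = -9
r1r2+r1r3+r2r3 = -5
r1r2r3 = 9


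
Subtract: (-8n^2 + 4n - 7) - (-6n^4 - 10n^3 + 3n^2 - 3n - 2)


Distribute the minus sign:
  (-8n^2 + 4n - 7)
- (-6n^4 - 10n^3 + 3n^2 - 3n - 2)
Negate second polynomial: 6n^4 + 10n^3 - 3n^2 + 3n + 2
Add: 6n^4 + 10n^3 - 11n^2 + 7n - 5


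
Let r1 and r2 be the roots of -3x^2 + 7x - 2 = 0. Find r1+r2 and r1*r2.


For ax^2+bx+c=0: sum = -b/a, product = c/a.
a=-3, b=7, c=-2
Sum = -(7)/-3 = 7/3
Product = (-2)/-3 = 2/3


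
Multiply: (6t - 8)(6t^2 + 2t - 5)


Distribute each term of the first polynomial:
  (6t)(6t^2 + 2t - 5) = 36t^3 + 12t^2 - 30t
  (-8)(6t^2 + 2t - 5) = -48t^2 - 16t + 40
Sum: 36t^3 - 36t^2 - 46t + 40


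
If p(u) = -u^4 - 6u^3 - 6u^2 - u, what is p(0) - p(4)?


p(0) = 0
p(4) = -740
p(0) - p(4) = 0 + 740 = 740


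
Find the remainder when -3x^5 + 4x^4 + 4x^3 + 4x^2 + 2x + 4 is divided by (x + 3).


By the Remainder Theorem, the remainder equals p(-3):
  -3*(-3)^5 = 729
  4*(-3)^4 = 324
  4*(-3)^3 = -108
  4*(-3)^2 = 36
  2*(-3)^1 = -6
  constant: 4
Sum: 729 + 324 - 108 + 36 - 6 + 4 = 979


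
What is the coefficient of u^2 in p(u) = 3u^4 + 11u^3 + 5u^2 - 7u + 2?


Read off the coefficient of u^2: 5


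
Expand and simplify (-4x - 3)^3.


Expand (-4x - 3)^3 by repeated multiplication:
  (-4x - 3)^2 = 16x^2 + 24x + 9
= -64x^3 - 144x^2 - 108x - 27


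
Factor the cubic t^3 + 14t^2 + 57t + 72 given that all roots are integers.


Try integer roots (divisors of 72). t=-3: p(-3)=0.
Divide out (t + 3): quotient is t^2 + 11t + 24.
Factor the quadratic: (t + 3)(t + 8)
Result: (t + 3)(t + 3)(t + 8)


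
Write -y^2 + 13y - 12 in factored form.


Roots satisfy r1 + r2 = -b/a = 13 and r1*r2 = c/a = 12.
So r1 = 12, r2 = 1.
-y^2 + 13y - 12 = -(y - r1)(y - r2) = -(y - 12)(y - 1)


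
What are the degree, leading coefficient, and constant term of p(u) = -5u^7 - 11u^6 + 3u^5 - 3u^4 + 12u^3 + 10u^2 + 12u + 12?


Highest power of u is 7, with coefficient -5. Constant term is 12.
Degree = 7, leading coefficient = -5, constant term = 12


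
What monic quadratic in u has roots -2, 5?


p(u) = (u + 2)(u - 5)
Expand: u^2 - 3u - 10


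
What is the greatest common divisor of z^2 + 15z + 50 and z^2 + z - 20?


Factor each:
  z^2 + 15z + 50 = (z + 5)(z + 10)
  z^2 + z - 20 = (z + 5)(z - 4)
Common monic factor: z + 5


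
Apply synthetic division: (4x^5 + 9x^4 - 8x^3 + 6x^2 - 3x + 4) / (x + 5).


Synthetic division with c = -5. Coefficients: 4, 9, -8, 6, -3, 4
Bring down 4.
  4 * -5 = -20; -20 + 9 = -11
  -11 * -5 = 55; 55 - 8 = 47
  47 * -5 = -235; -235 + 6 = -229
  -229 * -5 = 1145; 1145 - 3 = 1142
  1142 * -5 = -5710; -5710 + 4 = -5706
Quotient: 4x^4 - 11x^3 + 47x^2 - 229x + 1142, Remainder: -5706


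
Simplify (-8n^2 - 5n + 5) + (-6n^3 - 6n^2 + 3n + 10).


Align terms by degree and add:
  -8n^2 - 5n + 5
  -6n^3 - 6n^2 + 3n + 10
= -6n^3 - 14n^2 - 2n + 15


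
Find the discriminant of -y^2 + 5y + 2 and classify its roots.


D = b^2 - 4ac = (5)^2 - 4(-1)(2) = 25 + 8 = 33
Since D > 0: two distinct irrational roots


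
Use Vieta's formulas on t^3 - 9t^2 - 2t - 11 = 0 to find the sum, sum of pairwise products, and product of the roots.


Monic cubic t^3+bt^2+ct+d=0: sum=-b, pairwise sum=c, product=-d.
b=-9, c=-2, d=-11
r1+r2+r3 = 9
r1r2+r1r3+r2r3 = -2
r1r2r3 = 11


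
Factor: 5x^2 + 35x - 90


Roots satisfy r1 + r2 = -b/a = -7 and r1*r2 = c/a = -18.
So r1 = 2, r2 = -9.
5x^2 + 35x - 90 = 5(x - r1)(x - r2) = 5(x - 2)(x + 9)


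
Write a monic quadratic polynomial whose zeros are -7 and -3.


p(n) = (n + 7)(n + 3)
Expand: n^2 + 10n + 21


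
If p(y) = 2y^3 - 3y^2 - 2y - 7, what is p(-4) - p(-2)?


p(-4) = -175
p(-2) = -31
p(-4) - p(-2) = -175 + 31 = -144


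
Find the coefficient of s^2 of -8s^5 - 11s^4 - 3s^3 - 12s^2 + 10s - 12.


Read off the coefficient of s^2: -12


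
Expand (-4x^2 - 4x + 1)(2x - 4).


Distribute each term of the first polynomial:
  (-4x^2)(2x - 4) = -8x^3 + 16x^2
  (-4x)(2x - 4) = -8x^2 + 16x
  (1)(2x - 4) = 2x - 4
Sum: -8x^3 + 8x^2 + 18x - 4


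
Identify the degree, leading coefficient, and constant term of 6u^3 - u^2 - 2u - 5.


Highest power of u is 3, with coefficient 6. Constant term is -5.
Degree = 3, leading coefficient = 6, constant term = -5


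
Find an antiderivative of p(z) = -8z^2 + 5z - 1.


Reverse power rule on each term:
  ∫ -8z^2 dz = -(8/3)z^3
  ∫ 5z dz = (5/2)z^2
  ∫ -1 dz = -z
F(z) = -(8/3)z^3 + (5/2)z^2 - z + C


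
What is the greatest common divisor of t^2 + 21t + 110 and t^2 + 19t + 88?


Factor each:
  t^2 + 21t + 110 = (t + 11)(t + 10)
  t^2 + 19t + 88 = (t + 11)(t + 8)
Common monic factor: t + 11


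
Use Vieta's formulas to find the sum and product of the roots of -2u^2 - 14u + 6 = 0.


For au^2+bu+c=0: sum = -b/a, product = c/a.
a=-2, b=-14, c=6
Sum = -(-14)/-2 = -7
Product = (6)/-2 = -3


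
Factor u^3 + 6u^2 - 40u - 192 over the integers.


Try integer roots (divisors of -192). u=6: p(6)=0.
Divide out (u - 6): quotient is u^2 + 12u + 32.
Factor the quadratic: (u + 8)(u + 4)
Result: (u - 6)(u + 8)(u + 4)


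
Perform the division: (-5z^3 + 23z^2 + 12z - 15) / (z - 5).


(-5z^3 + 23z^2 + 12z - 15) / (z - 5)
Step 1: -5z^2 * (z - 5) = -5z^3 + 25z^2; subtract.
Step 2: -2z * (z - 5) = -2z^2 + 10z; subtract.
Step 3: 2 * (z - 5) = 2z - 10; subtract.
Quotient: -5z^2 - 2z + 2, Remainder: -5


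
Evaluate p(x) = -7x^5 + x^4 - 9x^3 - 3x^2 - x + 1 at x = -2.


Using direct substitution:
  -7 * (-2)^5 = 224
  1 * (-2)^4 = 16
  -9 * (-2)^3 = 72
  -3 * (-2)^2 = -12
  -1 * (-2)^1 = 2
  constant: 1
Sum = 224 + 16 + 72 - 12 + 2 + 1 = 303


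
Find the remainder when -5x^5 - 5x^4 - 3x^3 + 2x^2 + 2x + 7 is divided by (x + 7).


By the Remainder Theorem, the remainder equals p(-7):
  -5*(-7)^5 = 84035
  -5*(-7)^4 = -12005
  -3*(-7)^3 = 1029
  2*(-7)^2 = 98
  2*(-7)^1 = -14
  constant: 7
Sum: 84035 - 12005 + 1029 + 98 - 14 + 7 = 73150


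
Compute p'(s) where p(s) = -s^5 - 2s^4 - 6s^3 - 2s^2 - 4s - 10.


Apply the power rule term by term:
  d/ds(-s^5) = -5s^4
  d/ds(-2s^4) = -8s^3
  d/ds(-6s^3) = -18s^2
  d/ds(-2s^2) = -4s
  d/ds(-4s) = -4
  d/ds(-10) = 0
p'(s) = -5s^4 - 8s^3 - 18s^2 - 4s - 4


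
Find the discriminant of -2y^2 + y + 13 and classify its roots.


D = b^2 - 4ac = (1)^2 - 4(-2)(13) = 1 + 104 = 105
Since D > 0: two distinct irrational roots


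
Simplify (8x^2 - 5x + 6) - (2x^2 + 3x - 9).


Distribute the minus sign:
  (8x^2 - 5x + 6)
- (2x^2 + 3x - 9)
Negate second polynomial: -2x^2 - 3x + 9
Add: 6x^2 - 8x + 15


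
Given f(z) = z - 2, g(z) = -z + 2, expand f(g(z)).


Substitute g(z) into f:
f(g(z)) = 1*(-z + 2) + (-2)
Expand and combine: -z


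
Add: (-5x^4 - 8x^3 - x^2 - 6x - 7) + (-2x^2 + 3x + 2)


Align terms by degree and add:
  -5x^4 - 8x^3 - x^2 - 6x - 7
  -2x^2 + 3x + 2
= -5x^4 - 8x^3 - 3x^2 - 3x - 5


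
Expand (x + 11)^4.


Expand (x + 11)^4 by repeated multiplication:
  (x + 11)^2 = x^2 + 22x + 121
  (x + 11)^3 = x^3 + 33x^2 + 363x + 1331
= x^4 + 44x^3 + 726x^2 + 5324x + 14641


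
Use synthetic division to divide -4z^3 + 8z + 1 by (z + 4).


Synthetic division with c = -4. Coefficients: -4, 0, 8, 1
Bring down -4.
  -4 * -4 = 16; 16 + 0 = 16
  16 * -4 = -64; -64 + 8 = -56
  -56 * -4 = 224; 224 + 1 = 225
Quotient: -4z^2 + 16z - 56, Remainder: 225


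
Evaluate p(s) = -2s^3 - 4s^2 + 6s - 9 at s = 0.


Using direct substitution:
  -2 * (0)^3 = 0
  -4 * (0)^2 = 0
  6 * (0)^1 = 0
  constant: -9
Sum = 0 + 0 + 0 - 9 = -9


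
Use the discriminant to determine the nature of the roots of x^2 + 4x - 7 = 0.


D = b^2 - 4ac = (4)^2 - 4(1)(-7) = 16 + 28 = 44
Since D > 0: two distinct irrational roots


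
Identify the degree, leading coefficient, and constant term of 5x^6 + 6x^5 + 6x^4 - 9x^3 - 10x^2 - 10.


Highest power of x is 6, with coefficient 5. Constant term is -10.
Degree = 6, leading coefficient = 5, constant term = -10


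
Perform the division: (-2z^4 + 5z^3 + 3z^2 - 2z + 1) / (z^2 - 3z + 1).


(-2z^4 + 5z^3 + 3z^2 - 2z + 1) / (z^2 - 3z + 1)
Step 1: -2z^2 * (z^2 - 3z + 1) = -2z^4 + 6z^3 - 2z^2; subtract.
Step 2: -z * (z^2 - 3z + 1) = -z^3 + 3z^2 - z; subtract.
Step 3: 2 * (z^2 - 3z + 1) = 2z^2 - 6z + 2; subtract.
Quotient: -2z^2 - z + 2, Remainder: 5z - 1


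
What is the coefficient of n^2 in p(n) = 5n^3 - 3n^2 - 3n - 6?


Read off the coefficient of n^2: -3


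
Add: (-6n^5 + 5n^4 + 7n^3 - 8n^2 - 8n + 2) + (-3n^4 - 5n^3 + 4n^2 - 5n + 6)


Align terms by degree and add:
  -6n^5 + 5n^4 + 7n^3 - 8n^2 - 8n + 2
  -3n^4 - 5n^3 + 4n^2 - 5n + 6
= -6n^5 + 2n^4 + 2n^3 - 4n^2 - 13n + 8


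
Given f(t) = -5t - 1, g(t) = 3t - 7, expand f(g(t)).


Substitute g(t) into f:
f(g(t)) = -5*(3t - 7) + (-1)
Expand and combine: -15t + 34


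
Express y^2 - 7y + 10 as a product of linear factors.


Roots satisfy r1 + r2 = -b/a = 7 and r1*r2 = c/a = 10.
So r1 = 2, r2 = 5.
y^2 - 7y + 10 = (y - r1)(y - r2) = (y - 2)(y - 5)


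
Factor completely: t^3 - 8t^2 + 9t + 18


Try integer roots (divisors of 18). t=6: p(6)=0.
Divide out (t - 6): quotient is t^2 - 2t - 3.
Factor the quadratic: (t - 3)(t + 1)
Result: (t - 6)(t - 3)(t + 1)


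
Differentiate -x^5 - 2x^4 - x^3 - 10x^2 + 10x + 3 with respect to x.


Apply the power rule term by term:
  d/dx(-x^5) = -5x^4
  d/dx(-2x^4) = -8x^3
  d/dx(-x^3) = -3x^2
  d/dx(-10x^2) = -20x
  d/dx(10x) = 10
  d/dx(3) = 0
p'(x) = -5x^4 - 8x^3 - 3x^2 - 20x + 10


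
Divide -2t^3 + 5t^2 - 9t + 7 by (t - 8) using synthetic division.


Synthetic division with c = 8. Coefficients: -2, 5, -9, 7
Bring down -2.
  -2 * 8 = -16; -16 + 5 = -11
  -11 * 8 = -88; -88 - 9 = -97
  -97 * 8 = -776; -776 + 7 = -769
Quotient: -2t^2 - 11t - 97, Remainder: -769


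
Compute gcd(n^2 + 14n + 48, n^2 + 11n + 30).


Factor each:
  n^2 + 14n + 48 = (n + 6)(n + 8)
  n^2 + 11n + 30 = (n + 6)(n + 5)
Common monic factor: n + 6


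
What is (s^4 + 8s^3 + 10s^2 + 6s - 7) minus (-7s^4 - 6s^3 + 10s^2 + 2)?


Distribute the minus sign:
  (s^4 + 8s^3 + 10s^2 + 6s - 7)
- (-7s^4 - 6s^3 + 10s^2 + 2)
Negate second polynomial: 7s^4 + 6s^3 - 10s^2 - 2
Add: 8s^4 + 14s^3 + 6s - 9


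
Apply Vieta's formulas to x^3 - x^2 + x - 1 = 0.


Monic cubic x^3+bx^2+cx+d=0: sum=-b, pairwise sum=c, product=-d.
b=-1, c=1, d=-1
r1+r2+r3 = 1
r1r2+r1r3+r2r3 = 1
r1r2r3 = 1


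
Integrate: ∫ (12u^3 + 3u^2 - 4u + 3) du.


Reverse power rule on each term:
  ∫ 12u^3 du = 3u^4
  ∫ 3u^2 du = u^3
  ∫ -4u du = -2u^2
  ∫ 3 du = 3u
F(u) = 3u^4 + u^3 - 2u^2 + 3u + C


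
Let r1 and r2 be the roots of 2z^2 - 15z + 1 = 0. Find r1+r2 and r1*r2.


For az^2+bz+c=0: sum = -b/a, product = c/a.
a=2, b=-15, c=1
Sum = -(-15)/2 = 15/2
Product = (1)/2 = 1/2


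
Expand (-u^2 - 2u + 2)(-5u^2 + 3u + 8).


Distribute each term of the first polynomial:
  (-u^2)(-5u^2 + 3u + 8) = 5u^4 - 3u^3 - 8u^2
  (-2u)(-5u^2 + 3u + 8) = 10u^3 - 6u^2 - 16u
  (2)(-5u^2 + 3u + 8) = -10u^2 + 6u + 16
Sum: 5u^4 + 7u^3 - 24u^2 - 10u + 16


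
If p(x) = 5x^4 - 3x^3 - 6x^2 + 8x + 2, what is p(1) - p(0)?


p(1) = 6
p(0) = 2
p(1) - p(0) = 6 - 2 = 4


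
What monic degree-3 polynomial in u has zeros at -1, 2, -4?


p(u) = (u + 1)(u - 2)(u + 4)
Expand: u^3 + 3u^2 - 6u - 8


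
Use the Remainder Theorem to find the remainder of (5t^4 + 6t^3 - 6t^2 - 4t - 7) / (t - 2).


By the Remainder Theorem, the remainder equals p(2):
  5*(2)^4 = 80
  6*(2)^3 = 48
  -6*(2)^2 = -24
  -4*(2)^1 = -8
  constant: -7
Sum: 80 + 48 - 24 - 8 - 7 = 89


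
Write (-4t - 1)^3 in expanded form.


Expand (-4t - 1)^3 by repeated multiplication:
  (-4t - 1)^2 = 16t^2 + 8t + 1
= -64t^3 - 48t^2 - 12t - 1


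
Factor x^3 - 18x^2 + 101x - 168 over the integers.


Try integer roots (divisors of -168). x=8: p(8)=0.
Divide out (x - 8): quotient is x^2 - 10x + 21.
Factor the quadratic: (x - 7)(x - 3)
Result: (x - 8)(x - 7)(x - 3)


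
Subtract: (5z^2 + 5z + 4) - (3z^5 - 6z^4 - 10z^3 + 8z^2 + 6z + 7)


Distribute the minus sign:
  (5z^2 + 5z + 4)
- (3z^5 - 6z^4 - 10z^3 + 8z^2 + 6z + 7)
Negate second polynomial: -3z^5 + 6z^4 + 10z^3 - 8z^2 - 6z - 7
Add: -3z^5 + 6z^4 + 10z^3 - 3z^2 - z - 3


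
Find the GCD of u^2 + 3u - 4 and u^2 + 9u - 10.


Factor each:
  u^2 + 3u - 4 = (u - 1)(u + 4)
  u^2 + 9u - 10 = (u - 1)(u + 10)
Common monic factor: u - 1


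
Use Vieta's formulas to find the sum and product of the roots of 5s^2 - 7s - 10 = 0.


For as^2+bs+c=0: sum = -b/a, product = c/a.
a=5, b=-7, c=-10
Sum = -(-7)/5 = 7/5
Product = (-10)/5 = -2


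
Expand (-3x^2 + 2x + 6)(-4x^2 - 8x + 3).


Distribute each term of the first polynomial:
  (-3x^2)(-4x^2 - 8x + 3) = 12x^4 + 24x^3 - 9x^2
  (2x)(-4x^2 - 8x + 3) = -8x^3 - 16x^2 + 6x
  (6)(-4x^2 - 8x + 3) = -24x^2 - 48x + 18
Sum: 12x^4 + 16x^3 - 49x^2 - 42x + 18


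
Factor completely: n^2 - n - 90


Roots satisfy r1 + r2 = -b/a = 1 and r1*r2 = c/a = -90.
So r1 = 10, r2 = -9.
n^2 - n - 90 = (n - r1)(n - r2) = (n - 10)(n + 9)


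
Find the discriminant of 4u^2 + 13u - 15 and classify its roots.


D = b^2 - 4ac = (13)^2 - 4(4)(-15) = 169 + 240 = 409
Since D > 0: two distinct irrational roots


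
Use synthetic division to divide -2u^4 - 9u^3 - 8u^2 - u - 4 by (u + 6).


Synthetic division with c = -6. Coefficients: -2, -9, -8, -1, -4
Bring down -2.
  -2 * -6 = 12; 12 - 9 = 3
  3 * -6 = -18; -18 - 8 = -26
  -26 * -6 = 156; 156 - 1 = 155
  155 * -6 = -930; -930 - 4 = -934
Quotient: -2u^3 + 3u^2 - 26u + 155, Remainder: -934


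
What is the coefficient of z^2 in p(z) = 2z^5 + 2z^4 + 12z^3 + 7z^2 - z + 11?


Read off the coefficient of z^2: 7


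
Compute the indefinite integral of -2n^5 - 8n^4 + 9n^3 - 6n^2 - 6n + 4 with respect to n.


Reverse power rule on each term:
  ∫ -2n^5 dn = -(1/3)n^6
  ∫ -8n^4 dn = -(8/5)n^5
  ∫ 9n^3 dn = (9/4)n^4
  ∫ -6n^2 dn = -2n^3
  ∫ -6n dn = -3n^2
  ∫ 4 dn = 4n
F(n) = -(1/3)n^6 - (8/5)n^5 + (9/4)n^4 - 2n^3 - 3n^2 + 4n + C


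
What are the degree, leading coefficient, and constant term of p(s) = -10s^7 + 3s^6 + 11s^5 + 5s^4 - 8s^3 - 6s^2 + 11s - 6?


Highest power of s is 7, with coefficient -10. Constant term is -6.
Degree = 7, leading coefficient = -10, constant term = -6


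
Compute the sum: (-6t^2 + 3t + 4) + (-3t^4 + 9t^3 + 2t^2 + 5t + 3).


Align terms by degree and add:
  -6t^2 + 3t + 4
  -3t^4 + 9t^3 + 2t^2 + 5t + 3
= -3t^4 + 9t^3 - 4t^2 + 8t + 7


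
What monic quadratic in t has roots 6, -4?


p(t) = (t - 6)(t + 4)
Expand: t^2 - 2t - 24


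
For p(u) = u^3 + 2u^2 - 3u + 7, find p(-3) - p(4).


p(-3) = 7
p(4) = 91
p(-3) - p(4) = 7 - 91 = -84


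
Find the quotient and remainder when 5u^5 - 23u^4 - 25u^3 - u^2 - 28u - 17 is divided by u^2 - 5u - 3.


(5u^5 - 23u^4 - 25u^3 - u^2 - 28u - 17) / (u^2 - 5u - 3)
Step 1: 5u^3 * (u^2 - 5u - 3) = 5u^5 - 25u^4 - 15u^3; subtract.
Step 2: 2u^2 * (u^2 - 5u - 3) = 2u^4 - 10u^3 - 6u^2; subtract.
Step 3: 0 * (u^2 - 5u - 3) = 0; subtract.
Step 4: 5 * (u^2 - 5u - 3) = 5u^2 - 25u - 15; subtract.
Quotient: 5u^3 + 2u^2 + 5, Remainder: -3u - 2


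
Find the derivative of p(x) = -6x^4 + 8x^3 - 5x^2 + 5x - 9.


Apply the power rule term by term:
  d/dx(-6x^4) = -24x^3
  d/dx(8x^3) = 24x^2
  d/dx(-5x^2) = -10x
  d/dx(5x) = 5
  d/dx(-9) = 0
p'(x) = -24x^3 + 24x^2 - 10x + 5


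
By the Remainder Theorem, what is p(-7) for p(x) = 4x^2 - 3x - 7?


By the Remainder Theorem, the remainder equals p(-7):
  4*(-7)^2 = 196
  -3*(-7)^1 = 21
  constant: -7
Sum: 196 + 21 - 7 = 210


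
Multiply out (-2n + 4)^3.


Expand (-2n + 4)^3 by repeated multiplication:
  (-2n + 4)^2 = 4n^2 - 16n + 16
= -8n^3 + 48n^2 - 96n + 64


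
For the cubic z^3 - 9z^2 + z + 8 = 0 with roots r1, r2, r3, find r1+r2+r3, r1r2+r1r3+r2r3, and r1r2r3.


Monic cubic z^3+bz^2+cz+d=0: sum=-b, pairwise sum=c, product=-d.
b=-9, c=1, d=8
r1+r2+r3 = 9
r1r2+r1r3+r2r3 = 1
r1r2r3 = -8


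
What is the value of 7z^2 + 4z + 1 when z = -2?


Using direct substitution:
  7 * (-2)^2 = 28
  4 * (-2)^1 = -8
  constant: 1
Sum = 28 - 8 + 1 = 21


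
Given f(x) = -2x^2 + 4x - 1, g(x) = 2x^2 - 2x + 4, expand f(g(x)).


Substitute g(x) into f:
f(g(x)) = -2*(2x^2 - 2x + 4)^2 + 4*(2x^2 - 2x + 4) + (-1)
(2x^2 - 2x + 4)^2 = 4x^4 - 8x^3 + 20x^2 - 16x + 16
Expand and combine: -8x^4 + 16x^3 - 32x^2 + 24x - 17


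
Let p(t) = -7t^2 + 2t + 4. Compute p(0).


Using direct substitution:
  -7 * (0)^2 = 0
  2 * (0)^1 = 0
  constant: 4
Sum = 0 + 0 + 4 = 4


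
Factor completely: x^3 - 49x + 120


Try integer roots (divisors of 120). x=3: p(3)=0.
Divide out (x - 3): quotient is x^2 + 3x - 40.
Factor the quadratic: (x + 8)(x - 5)
Result: (x - 3)(x + 8)(x - 5)


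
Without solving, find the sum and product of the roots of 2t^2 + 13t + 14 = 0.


For at^2+bt+c=0: sum = -b/a, product = c/a.
a=2, b=13, c=14
Sum = -(13)/2 = -13/2
Product = (14)/2 = 7


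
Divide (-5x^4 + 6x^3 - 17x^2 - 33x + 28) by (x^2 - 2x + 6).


(-5x^4 + 6x^3 - 17x^2 - 33x + 28) / (x^2 - 2x + 6)
Step 1: -5x^2 * (x^2 - 2x + 6) = -5x^4 + 10x^3 - 30x^2; subtract.
Step 2: -4x * (x^2 - 2x + 6) = -4x^3 + 8x^2 - 24x; subtract.
Step 3: 5 * (x^2 - 2x + 6) = 5x^2 - 10x + 30; subtract.
Quotient: -5x^2 - 4x + 5, Remainder: x - 2


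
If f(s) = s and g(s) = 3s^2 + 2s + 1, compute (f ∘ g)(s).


Substitute g(s) into f:
f(g(s)) = 1*(3s^2 + 2s + 1)
Expand and combine: 3s^2 + 2s + 1


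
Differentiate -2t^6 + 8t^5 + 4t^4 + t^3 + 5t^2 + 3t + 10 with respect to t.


Apply the power rule term by term:
  d/dt(-2t^6) = -12t^5
  d/dt(8t^5) = 40t^4
  d/dt(4t^4) = 16t^3
  d/dt(t^3) = 3t^2
  d/dt(5t^2) = 10t
  d/dt(3t) = 3
  d/dt(10) = 0
p'(t) = -12t^5 + 40t^4 + 16t^3 + 3t^2 + 10t + 3


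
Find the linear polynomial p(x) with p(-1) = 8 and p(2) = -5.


p(x) = mx + b. Using p(-1)=8, p(2)=-5:
m = (8 + 5)/(-1 - 2) = 13/-3 = -13/3
b = 8 - m*(-1) = 8 - 13/3 = 11/3
p(x) = -(13/3)x + (11/3)


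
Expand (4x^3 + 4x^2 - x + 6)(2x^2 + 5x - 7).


Distribute each term of the first polynomial:
  (4x^3)(2x^2 + 5x - 7) = 8x^5 + 20x^4 - 28x^3
  (4x^2)(2x^2 + 5x - 7) = 8x^4 + 20x^3 - 28x^2
  (-x)(2x^2 + 5x - 7) = -2x^3 - 5x^2 + 7x
  (6)(2x^2 + 5x - 7) = 12x^2 + 30x - 42
Sum: 8x^5 + 28x^4 - 10x^3 - 21x^2 + 37x - 42


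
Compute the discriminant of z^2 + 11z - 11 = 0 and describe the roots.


D = b^2 - 4ac = (11)^2 - 4(1)(-11) = 121 + 44 = 165
Since D > 0: two distinct irrational roots


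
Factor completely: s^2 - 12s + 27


Roots satisfy r1 + r2 = -b/a = 12 and r1*r2 = c/a = 27.
So r1 = 3, r2 = 9.
s^2 - 12s + 27 = (s - r1)(s - r2) = (s - 3)(s - 9)


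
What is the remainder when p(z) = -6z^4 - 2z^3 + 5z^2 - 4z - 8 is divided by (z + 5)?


By the Remainder Theorem, the remainder equals p(-5):
  -6*(-5)^4 = -3750
  -2*(-5)^3 = 250
  5*(-5)^2 = 125
  -4*(-5)^1 = 20
  constant: -8
Sum: -3750 + 250 + 125 + 20 - 8 = -3363


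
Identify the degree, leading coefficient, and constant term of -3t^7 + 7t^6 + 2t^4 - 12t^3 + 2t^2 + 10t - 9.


Highest power of t is 7, with coefficient -3. Constant term is -9.
Degree = 7, leading coefficient = -3, constant term = -9


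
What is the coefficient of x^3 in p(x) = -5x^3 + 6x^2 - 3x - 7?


Read off the coefficient of x^3: -5
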